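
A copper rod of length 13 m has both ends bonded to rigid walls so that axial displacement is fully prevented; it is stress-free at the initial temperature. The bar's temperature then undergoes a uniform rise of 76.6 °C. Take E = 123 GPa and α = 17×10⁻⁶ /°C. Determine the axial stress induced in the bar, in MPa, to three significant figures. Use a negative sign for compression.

-160 MPa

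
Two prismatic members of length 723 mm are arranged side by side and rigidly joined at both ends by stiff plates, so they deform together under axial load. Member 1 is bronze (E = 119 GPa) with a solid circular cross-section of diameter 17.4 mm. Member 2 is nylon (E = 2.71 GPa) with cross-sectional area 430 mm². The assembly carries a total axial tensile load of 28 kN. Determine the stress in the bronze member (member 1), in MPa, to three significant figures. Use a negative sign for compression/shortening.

113 MPa

A_1 = 237.8 mm².
Equal strain + equilibrium ⇒ each member carries load in proportion to AE: A₁E₁ = 28300000 N, A₂E₂ = 1165000 N, ΣAE = 29460000 N.
σ₁ = P·E₁/ΣAE = 28000·119000/29460000 = 113.1 MPa.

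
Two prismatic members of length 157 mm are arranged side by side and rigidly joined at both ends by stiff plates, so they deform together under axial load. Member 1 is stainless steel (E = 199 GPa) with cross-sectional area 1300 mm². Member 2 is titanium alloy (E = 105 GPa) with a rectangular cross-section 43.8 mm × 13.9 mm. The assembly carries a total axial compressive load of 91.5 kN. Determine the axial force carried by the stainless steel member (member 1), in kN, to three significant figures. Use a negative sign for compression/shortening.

A_2 = 608.8 mm².
Equal strain + equilibrium ⇒ each member carries load in proportion to AE: A₁E₁ = 258700000 N, A₂E₂ = 63930000 N, ΣAE = 322600000 N.
F₁ = P·A₁E₁/ΣAE = -91500·258700000/322600000 = -73370 N.

-73.4 kN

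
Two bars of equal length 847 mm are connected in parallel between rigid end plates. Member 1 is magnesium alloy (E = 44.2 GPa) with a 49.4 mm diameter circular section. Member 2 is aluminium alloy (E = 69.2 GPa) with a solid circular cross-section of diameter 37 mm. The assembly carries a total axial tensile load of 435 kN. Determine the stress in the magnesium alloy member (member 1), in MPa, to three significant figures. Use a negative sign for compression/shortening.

121 MPa

A_1 = 1917 mm².
A_2 = 1075 mm².
Equal strain + equilibrium ⇒ each member carries load in proportion to AE: A₁E₁ = 84720000 N, A₂E₂ = 74400000 N, ΣAE = 159100000 N.
σ₁ = P·E₁/ΣAE = 435000·44200/159100000 = 120.8 MPa.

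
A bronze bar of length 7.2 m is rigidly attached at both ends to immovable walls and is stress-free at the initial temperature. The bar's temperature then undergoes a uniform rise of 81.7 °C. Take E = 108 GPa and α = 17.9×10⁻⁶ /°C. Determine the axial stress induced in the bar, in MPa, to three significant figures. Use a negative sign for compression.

Free thermal expansion αLΔT = 17.9e-6 · 7200 · 81.7 = 10.53 mm.
The walls impose strain ε = −(10.53)/7200 = -1.4624e-03; σ = Eε = 108000 · -1.4624e-03 = -157.9 MPa.

-158 MPa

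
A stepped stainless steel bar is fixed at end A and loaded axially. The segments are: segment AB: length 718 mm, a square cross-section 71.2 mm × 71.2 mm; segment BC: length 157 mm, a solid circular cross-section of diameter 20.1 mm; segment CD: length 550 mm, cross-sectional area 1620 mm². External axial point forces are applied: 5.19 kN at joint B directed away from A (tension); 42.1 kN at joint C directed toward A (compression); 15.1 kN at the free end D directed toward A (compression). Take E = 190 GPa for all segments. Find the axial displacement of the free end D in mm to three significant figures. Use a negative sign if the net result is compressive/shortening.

Internal axial forces (sectioning from the free end, tension +): N_CD = -15.1 kN, N_BC = -57.2 kN, N_AB = -52.01 kN.
A_AB = 5069 mm².
A_BC = 317.3 mm².
δ_AB = -52010·718/(5069·190000) = -0.03877 mm
δ_BC = -57200·157/(317.3·190000) = -0.149 mm
δ_CD = -15100·550/(1620·190000) = -0.02698 mm
δ = Σδ_i = -0.2147 mm.

-0.215 mm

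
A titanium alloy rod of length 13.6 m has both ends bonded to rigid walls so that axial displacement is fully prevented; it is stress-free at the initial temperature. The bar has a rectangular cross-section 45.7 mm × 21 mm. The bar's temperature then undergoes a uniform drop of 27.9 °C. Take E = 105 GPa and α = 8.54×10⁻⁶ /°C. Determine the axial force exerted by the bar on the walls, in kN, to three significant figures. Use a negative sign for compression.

24.0 kN

Free thermal expansion αLΔT = 8.54e-6 · 13600 · -27.9 = -3.24 mm.
The walls impose strain ε = −(-3.24)/13600 = 2.3827e-04; σ = Eε = 105000 · 2.3827e-04 = 25.02 MPa.
Wall reaction R = σ·A = 25.02·959.7 = 24010 N = 24.01 kN.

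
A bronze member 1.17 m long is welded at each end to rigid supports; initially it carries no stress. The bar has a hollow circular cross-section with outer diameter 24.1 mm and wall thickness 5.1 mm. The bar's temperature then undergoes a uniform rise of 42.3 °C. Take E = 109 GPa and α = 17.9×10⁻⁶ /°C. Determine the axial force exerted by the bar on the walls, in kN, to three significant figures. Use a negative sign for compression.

-25.1 kN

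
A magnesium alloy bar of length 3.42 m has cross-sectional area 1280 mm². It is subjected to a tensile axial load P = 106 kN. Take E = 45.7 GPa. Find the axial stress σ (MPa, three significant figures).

σ = N/A = 106000/1280 = 82.81 MPa.

82.8 MPa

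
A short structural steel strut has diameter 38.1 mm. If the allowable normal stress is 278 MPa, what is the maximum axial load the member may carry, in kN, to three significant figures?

A = 1140 mm².
P_max = σ_allow · A = 278 · 1140 = 316900 N = 316.9 kN.

317 kN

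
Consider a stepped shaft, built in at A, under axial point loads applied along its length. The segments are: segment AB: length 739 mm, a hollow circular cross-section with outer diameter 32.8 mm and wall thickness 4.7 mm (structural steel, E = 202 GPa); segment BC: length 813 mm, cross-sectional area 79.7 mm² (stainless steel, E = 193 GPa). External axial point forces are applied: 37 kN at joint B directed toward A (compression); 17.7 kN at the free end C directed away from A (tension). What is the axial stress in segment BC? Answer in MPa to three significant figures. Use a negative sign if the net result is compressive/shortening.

222 MPa

Internal axial forces (sectioning from the free end, tension +): N_BC = 17.7 kN, N_AB = -19.3 kN.
σ_BC = N_BC/A_BC = 17700/79.7 = 222.1 MPa.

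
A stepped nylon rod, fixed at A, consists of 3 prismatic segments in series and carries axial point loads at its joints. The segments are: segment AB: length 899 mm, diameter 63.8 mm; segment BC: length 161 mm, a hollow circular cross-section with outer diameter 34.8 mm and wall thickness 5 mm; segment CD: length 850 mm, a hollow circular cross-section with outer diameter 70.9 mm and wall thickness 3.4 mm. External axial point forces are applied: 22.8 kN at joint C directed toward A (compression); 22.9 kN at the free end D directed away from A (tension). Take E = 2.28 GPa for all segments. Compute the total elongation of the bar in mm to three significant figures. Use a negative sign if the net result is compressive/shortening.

Internal axial forces (sectioning from the free end, tension +): N_CD = 22.9 kN, N_BC = 0.1 kN, N_AB = 0.1 kN.
A_AB = 3197 mm².
A_BC = 468.1 mm².
A_CD = 721 mm².
δ_AB = 100·899/(3197·2280) = 0.01233 mm
δ_BC = 100·161/(468.1·2280) = 0.01509 mm
δ_CD = 22900·850/(721·2280) = 11.84 mm
δ = Σδ_i = 11.87 mm.

11.9 mm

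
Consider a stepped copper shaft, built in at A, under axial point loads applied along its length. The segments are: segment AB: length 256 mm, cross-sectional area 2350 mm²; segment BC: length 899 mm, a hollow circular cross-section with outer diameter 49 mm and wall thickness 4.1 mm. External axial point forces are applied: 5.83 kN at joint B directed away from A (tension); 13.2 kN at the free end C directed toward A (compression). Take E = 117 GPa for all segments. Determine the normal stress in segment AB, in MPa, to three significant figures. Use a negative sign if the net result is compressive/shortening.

Internal axial forces (sectioning from the free end, tension +): N_BC = -13.2 kN, N_AB = -7.37 kN.
σ_AB = N_AB/A_AB = -7370/2350 = -3.136 MPa.

-3.14 MPa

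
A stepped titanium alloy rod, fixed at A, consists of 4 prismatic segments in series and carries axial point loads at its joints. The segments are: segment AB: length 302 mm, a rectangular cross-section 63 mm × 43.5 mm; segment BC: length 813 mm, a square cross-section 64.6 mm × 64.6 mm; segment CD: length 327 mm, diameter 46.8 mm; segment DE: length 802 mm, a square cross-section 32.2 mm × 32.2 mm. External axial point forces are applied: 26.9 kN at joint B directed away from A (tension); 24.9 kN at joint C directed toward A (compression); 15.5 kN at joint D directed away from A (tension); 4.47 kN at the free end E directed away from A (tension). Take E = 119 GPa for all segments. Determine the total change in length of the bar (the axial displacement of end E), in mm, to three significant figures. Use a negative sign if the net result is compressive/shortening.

0.0732 mm

Internal axial forces (sectioning from the free end, tension +): N_DE = 4.47 kN, N_CD = 19.97 kN, N_BC = -4.93 kN, N_AB = 21.97 kN.
A_AB = 2740 mm².
A_BC = 4173 mm².
A_CD = 1720 mm².
A_DE = 1037 mm².
δ_AB = 21970·302/(2740·119000) = 0.02035 mm
δ_BC = -4930·813/(4173·119000) = -0.008071 mm
δ_CD = 19970·327/(1720·119000) = 0.0319 mm
δ_DE = 4470·802/(1037·119000) = 0.02906 mm
δ = Σδ_i = 0.07323 mm.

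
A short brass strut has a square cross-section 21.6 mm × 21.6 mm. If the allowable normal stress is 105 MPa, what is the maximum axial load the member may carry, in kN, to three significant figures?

A = 466.6 mm².
P_max = σ_allow · A = 105 · 466.6 = 48990 N = 48.99 kN.

49.0 kN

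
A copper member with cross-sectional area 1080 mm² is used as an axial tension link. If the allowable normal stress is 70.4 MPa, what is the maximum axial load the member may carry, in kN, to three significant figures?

P_max = σ_allow · A = 70.4 · 1080 = 76030 N = 76.03 kN.

76.0 kN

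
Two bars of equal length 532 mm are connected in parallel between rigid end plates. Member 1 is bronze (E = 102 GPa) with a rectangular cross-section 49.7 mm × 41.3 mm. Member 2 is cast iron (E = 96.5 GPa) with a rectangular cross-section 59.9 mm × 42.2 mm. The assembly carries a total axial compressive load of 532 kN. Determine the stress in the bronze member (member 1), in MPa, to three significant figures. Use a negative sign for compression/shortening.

A_1 = 2053 mm².
A_2 = 2528 mm².
Equal strain + equilibrium ⇒ each member carries load in proportion to AE: A₁E₁ = 209400000 N, A₂E₂ = 243900000 N, ΣAE = 453300000 N.
σ₁ = P·E₁/ΣAE = -532000·102000/453300000 = -119.7 MPa.

-120 MPa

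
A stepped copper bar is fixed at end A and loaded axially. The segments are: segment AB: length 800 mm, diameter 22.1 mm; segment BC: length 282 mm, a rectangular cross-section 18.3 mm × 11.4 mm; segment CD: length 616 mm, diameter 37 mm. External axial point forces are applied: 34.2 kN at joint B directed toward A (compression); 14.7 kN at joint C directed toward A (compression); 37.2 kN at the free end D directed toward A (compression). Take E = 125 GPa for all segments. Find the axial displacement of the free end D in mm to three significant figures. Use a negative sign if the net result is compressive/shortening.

-2.17 mm

Internal axial forces (sectioning from the free end, tension +): N_CD = -37.2 kN, N_BC = -51.9 kN, N_AB = -86.1 kN.
A_AB = 383.6 mm².
A_BC = 208.6 mm².
A_CD = 1075 mm².
δ_AB = -86100·800/(383.6·125000) = -1.437 mm
δ_BC = -51900·282/(208.6·125000) = -0.5612 mm
δ_CD = -37200·616/(1075·125000) = -0.1705 mm
δ = Σδ_i = -2.168 mm.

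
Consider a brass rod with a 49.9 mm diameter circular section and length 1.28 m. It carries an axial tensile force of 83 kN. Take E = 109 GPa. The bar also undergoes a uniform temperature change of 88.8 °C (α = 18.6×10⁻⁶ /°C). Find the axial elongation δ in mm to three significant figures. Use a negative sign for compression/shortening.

2.61 mm

A = 1956 mm².
δ_mech = NL/(AE) = 83000·1280/(1956·109000) = 0.4984 mm.
δ_thermal = αLΔT = 18.6e-6·1280·88.8 = 2.114 mm.
δ = δ_mech + δ_thermal = 2.613 mm.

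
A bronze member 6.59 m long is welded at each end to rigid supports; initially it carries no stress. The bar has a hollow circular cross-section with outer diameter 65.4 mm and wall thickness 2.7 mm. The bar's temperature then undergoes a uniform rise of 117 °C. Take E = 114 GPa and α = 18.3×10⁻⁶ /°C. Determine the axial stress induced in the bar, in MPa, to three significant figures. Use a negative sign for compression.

Free thermal expansion αLΔT = 18.3e-6 · 6590 · 117 = 14.11 mm.
The walls impose strain ε = −(14.11)/6590 = -2.1411e-03; σ = Eε = 114000 · -2.1411e-03 = -244.1 MPa.

-244 MPa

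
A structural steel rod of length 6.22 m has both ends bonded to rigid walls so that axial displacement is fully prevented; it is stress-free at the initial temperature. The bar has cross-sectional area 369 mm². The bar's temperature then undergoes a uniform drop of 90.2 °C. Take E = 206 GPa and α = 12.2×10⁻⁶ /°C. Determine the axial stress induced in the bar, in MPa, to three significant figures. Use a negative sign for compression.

227 MPa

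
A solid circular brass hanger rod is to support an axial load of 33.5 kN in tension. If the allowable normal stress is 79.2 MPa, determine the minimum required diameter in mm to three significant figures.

23.2 mm

Required area A ≥ P/σ_allow = 33500/79.2 = 423 mm².
For a solid circular section, d ≥ √(4A/π) = 23.21 mm.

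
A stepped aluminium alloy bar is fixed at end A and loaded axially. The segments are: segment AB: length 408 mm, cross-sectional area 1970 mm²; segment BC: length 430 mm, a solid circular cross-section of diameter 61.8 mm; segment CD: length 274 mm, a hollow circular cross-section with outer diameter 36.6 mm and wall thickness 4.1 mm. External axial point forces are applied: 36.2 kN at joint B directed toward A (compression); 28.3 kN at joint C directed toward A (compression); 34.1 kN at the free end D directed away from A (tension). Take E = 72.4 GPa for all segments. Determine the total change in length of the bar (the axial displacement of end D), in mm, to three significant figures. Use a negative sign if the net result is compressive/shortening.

0.233 mm

Internal axial forces (sectioning from the free end, tension +): N_CD = 34.1 kN, N_BC = 5.8 kN, N_AB = -30.4 kN.
A_BC = 3000 mm².
A_CD = 418.6 mm².
δ_AB = -30400·408/(1970·72400) = -0.08696 mm
δ_BC = 5800·430/(3000·72400) = 0.01148 mm
δ_CD = 34100·274/(418.6·72400) = 0.3083 mm
δ = Σδ_i = 0.2328 mm.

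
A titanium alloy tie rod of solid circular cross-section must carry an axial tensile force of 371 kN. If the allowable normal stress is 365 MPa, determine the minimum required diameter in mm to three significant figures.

36.0 mm

Required area A ≥ P/σ_allow = 371000/365 = 1016 mm².
For a solid circular section, d ≥ √(4A/π) = 35.97 mm.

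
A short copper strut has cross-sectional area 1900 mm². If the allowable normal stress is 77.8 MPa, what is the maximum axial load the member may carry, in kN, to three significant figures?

P_max = σ_allow · A = 77.8 · 1900 = 147800 N = 147.8 kN.

148 kN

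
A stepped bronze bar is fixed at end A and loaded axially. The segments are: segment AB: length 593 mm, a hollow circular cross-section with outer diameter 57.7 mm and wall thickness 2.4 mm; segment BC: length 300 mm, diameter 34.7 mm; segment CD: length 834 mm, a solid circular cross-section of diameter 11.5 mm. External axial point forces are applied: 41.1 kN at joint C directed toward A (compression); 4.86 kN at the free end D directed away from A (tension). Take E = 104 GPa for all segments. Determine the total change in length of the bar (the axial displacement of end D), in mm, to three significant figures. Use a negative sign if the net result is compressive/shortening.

-0.231 mm

Internal axial forces (sectioning from the free end, tension +): N_CD = 4.86 kN, N_BC = -36.24 kN, N_AB = -36.24 kN.
A_AB = 417 mm².
A_BC = 945.7 mm².
A_CD = 103.9 mm².
δ_AB = -36240·593/(417·104000) = -0.4956 mm
δ_BC = -36240·300/(945.7·104000) = -0.1105 mm
δ_CD = 4860·834/(103.9·104000) = 0.3752 mm
δ = Σδ_i = -0.2309 mm.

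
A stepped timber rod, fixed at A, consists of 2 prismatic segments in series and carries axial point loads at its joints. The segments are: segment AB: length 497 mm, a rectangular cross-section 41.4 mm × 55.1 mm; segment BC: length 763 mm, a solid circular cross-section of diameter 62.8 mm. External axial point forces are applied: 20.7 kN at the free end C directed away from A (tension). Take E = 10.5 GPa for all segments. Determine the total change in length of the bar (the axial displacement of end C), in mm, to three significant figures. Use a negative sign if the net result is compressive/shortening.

0.915 mm

Internal axial forces (sectioning from the free end, tension +): N_BC = 20.7 kN, N_AB = 20.7 kN.
A_AB = 2281 mm².
A_BC = 3097 mm².
δ_AB = 20700·497/(2281·10500) = 0.4295 mm
δ_BC = 20700·763/(3097·10500) = 0.4856 mm
δ = Σδ_i = 0.9151 mm.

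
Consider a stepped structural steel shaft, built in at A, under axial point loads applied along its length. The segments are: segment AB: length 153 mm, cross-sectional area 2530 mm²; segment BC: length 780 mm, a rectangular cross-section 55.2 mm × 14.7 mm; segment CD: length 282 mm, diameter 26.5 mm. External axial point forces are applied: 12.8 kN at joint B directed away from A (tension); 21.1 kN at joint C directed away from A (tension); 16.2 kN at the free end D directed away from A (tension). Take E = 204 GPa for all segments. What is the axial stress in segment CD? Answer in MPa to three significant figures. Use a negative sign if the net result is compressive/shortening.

29.4 MPa

Internal axial forces (sectioning from the free end, tension +): N_CD = 16.2 kN, N_BC = 37.3 kN, N_AB = 50.1 kN.
A_CD = 551.5 mm².
σ_CD = N_CD/A_CD = 16200/551.5 = 29.37 MPa.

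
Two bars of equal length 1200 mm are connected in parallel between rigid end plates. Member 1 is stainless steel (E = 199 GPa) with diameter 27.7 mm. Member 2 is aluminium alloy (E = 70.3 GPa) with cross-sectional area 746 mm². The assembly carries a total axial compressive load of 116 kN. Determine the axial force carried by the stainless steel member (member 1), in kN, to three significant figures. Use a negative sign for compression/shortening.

A_1 = 602.6 mm².
Equal strain + equilibrium ⇒ each member carries load in proportion to AE: A₁E₁ = 119900000 N, A₂E₂ = 52440000 N, ΣAE = 172400000 N.
F₁ = P·A₁E₁/ΣAE = -116000·119900000/172400000 = -80710 N.

-80.7 kN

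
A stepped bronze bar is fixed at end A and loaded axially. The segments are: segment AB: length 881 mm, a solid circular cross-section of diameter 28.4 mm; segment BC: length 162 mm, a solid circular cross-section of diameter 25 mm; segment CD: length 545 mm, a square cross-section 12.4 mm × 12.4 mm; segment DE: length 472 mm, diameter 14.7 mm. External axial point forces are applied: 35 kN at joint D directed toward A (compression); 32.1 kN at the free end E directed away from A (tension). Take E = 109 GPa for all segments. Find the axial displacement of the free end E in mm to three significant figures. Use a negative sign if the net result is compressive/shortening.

0.679 mm

Internal axial forces (sectioning from the free end, tension +): N_DE = 32.1 kN, N_CD = -2.9 kN, N_BC = -2.9 kN, N_AB = -2.9 kN.
A_AB = 633.5 mm².
A_BC = 490.9 mm².
A_CD = 153.8 mm².
A_DE = 169.7 mm².
δ_AB = -2900·881/(633.5·109000) = -0.037 mm
δ_BC = -2900·162/(490.9·109000) = -0.00878 mm
δ_CD = -2900·545/(153.8·109000) = -0.0943 mm
δ_DE = 32100·472/(169.7·109000) = 0.819 mm
δ = Σδ_i = 0.6789 mm.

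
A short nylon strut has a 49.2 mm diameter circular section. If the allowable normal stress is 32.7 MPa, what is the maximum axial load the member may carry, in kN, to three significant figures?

62.2 kN

A = 1901 mm².
P_max = σ_allow · A = 32.7 · 1901 = 62170 N = 62.17 kN.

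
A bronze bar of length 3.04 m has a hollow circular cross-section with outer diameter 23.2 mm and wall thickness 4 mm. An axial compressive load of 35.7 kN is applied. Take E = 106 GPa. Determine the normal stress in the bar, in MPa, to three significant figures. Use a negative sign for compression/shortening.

-148 MPa

A = 241.3 mm².
σ = N/A = -35700/241.3 = -148 MPa.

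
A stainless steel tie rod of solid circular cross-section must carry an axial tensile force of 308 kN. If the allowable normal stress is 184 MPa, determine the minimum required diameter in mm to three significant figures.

46.2 mm

Required area A ≥ P/σ_allow = 308000/184 = 1674 mm².
For a solid circular section, d ≥ √(4A/π) = 46.17 mm.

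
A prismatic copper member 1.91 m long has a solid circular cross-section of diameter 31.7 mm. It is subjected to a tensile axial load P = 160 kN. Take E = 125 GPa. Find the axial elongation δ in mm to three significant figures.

3.10 mm

A = 789.2 mm².
δ_mech = NL/(AE) = 160000·1910/(789.2·125000) = 3.098 mm.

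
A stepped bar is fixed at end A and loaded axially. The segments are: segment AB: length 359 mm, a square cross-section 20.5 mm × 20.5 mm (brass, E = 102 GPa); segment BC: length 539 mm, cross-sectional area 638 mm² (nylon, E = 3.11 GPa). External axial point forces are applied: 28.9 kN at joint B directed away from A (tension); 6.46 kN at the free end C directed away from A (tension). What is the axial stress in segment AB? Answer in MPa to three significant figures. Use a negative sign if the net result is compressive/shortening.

Internal axial forces (sectioning from the free end, tension +): N_BC = 6.46 kN, N_AB = 35.36 kN.
A_AB = 420.2 mm².
σ_AB = N_AB/A_AB = 35360/420.2 = 84.14 MPa.

84.1 MPa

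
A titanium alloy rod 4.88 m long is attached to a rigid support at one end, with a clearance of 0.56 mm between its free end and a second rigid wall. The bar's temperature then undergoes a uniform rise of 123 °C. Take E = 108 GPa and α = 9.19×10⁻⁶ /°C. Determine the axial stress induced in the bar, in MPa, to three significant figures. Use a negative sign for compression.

Free thermal expansion αLΔT = 9.19e-6 · 4880 · 123 = 5.516 mm.
The walls engage after the gap closes; constrained expansion = 5.516 − 0.56 = 4.956 mm.
The walls impose strain ε = −(4.956)/4880 = -1.0156e-03; σ = Eε = 108000 · -1.0156e-03 = -109.7 MPa.

-110 MPa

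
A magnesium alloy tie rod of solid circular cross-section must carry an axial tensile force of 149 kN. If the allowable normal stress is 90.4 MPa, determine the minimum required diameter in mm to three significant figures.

45.8 mm

Required area A ≥ P/σ_allow = 149000/90.4 = 1648 mm².
For a solid circular section, d ≥ √(4A/π) = 45.81 mm.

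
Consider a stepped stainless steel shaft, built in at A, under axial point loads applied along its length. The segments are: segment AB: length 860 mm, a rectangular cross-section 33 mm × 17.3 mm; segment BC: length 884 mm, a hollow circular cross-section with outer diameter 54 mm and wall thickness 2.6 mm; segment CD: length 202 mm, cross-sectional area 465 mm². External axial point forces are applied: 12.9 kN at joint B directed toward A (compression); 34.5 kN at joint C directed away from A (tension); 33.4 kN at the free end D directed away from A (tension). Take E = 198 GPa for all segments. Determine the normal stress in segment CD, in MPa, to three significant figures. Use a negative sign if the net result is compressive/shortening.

71.8 MPa

Internal axial forces (sectioning from the free end, tension +): N_CD = 33.4 kN, N_BC = 67.9 kN, N_AB = 55 kN.
σ_CD = N_CD/A_CD = 33400/465 = 71.83 MPa.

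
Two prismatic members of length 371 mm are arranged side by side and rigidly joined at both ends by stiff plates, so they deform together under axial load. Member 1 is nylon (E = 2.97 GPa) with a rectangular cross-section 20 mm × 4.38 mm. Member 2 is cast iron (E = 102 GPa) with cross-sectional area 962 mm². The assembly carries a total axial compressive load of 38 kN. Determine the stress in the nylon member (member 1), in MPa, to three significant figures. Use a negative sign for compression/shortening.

-1.15 MPa

A_1 = 87.6 mm².
Equal strain + equilibrium ⇒ each member carries load in proportion to AE: A₁E₁ = 260200 N, A₂E₂ = 98120000 N, ΣAE = 98380000 N.
σ₁ = P·E₁/ΣAE = -38000·2970/98380000 = -1.147 MPa.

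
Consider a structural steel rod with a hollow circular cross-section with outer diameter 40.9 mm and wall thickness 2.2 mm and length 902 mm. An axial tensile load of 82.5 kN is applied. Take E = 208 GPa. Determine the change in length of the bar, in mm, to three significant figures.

A = 267.5 mm².
δ_mech = NL/(AE) = 82500·902/(267.5·208000) = 1.338 mm.

1.34 mm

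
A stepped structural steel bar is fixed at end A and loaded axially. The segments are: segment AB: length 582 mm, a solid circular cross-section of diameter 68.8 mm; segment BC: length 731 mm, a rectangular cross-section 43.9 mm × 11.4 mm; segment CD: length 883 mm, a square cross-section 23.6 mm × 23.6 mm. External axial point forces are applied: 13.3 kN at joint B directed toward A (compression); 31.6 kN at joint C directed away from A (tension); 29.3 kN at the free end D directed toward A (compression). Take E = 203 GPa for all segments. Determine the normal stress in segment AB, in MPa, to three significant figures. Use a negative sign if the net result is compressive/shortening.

-2.96 MPa

Internal axial forces (sectioning from the free end, tension +): N_CD = -29.3 kN, N_BC = 2.3 kN, N_AB = -11 kN.
A_AB = 3718 mm².
σ_AB = N_AB/A_AB = -11000/3718 = -2.959 MPa.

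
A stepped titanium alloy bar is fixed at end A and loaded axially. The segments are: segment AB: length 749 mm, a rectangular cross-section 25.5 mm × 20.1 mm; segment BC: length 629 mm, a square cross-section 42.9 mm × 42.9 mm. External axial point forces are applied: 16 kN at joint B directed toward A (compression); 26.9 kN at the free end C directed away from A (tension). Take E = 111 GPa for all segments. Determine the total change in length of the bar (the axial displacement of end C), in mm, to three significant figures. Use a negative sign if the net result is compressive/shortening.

Internal axial forces (sectioning from the free end, tension +): N_BC = 26.9 kN, N_AB = 10.9 kN.
A_AB = 512.6 mm².
A_BC = 1840 mm².
δ_AB = 10900·749/(512.6·111000) = 0.1435 mm
δ_BC = 26900·629/(1840·111000) = 0.08283 mm
δ = Σδ_i = 0.2263 mm.

0.226 mm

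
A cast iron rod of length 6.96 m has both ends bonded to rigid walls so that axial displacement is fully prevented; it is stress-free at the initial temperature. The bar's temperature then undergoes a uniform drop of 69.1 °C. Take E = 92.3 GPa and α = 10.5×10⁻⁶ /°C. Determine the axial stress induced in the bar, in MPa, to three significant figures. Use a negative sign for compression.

Free thermal expansion αLΔT = 10.5e-6 · 6960 · -69.1 = -5.05 mm.
The walls impose strain ε = −(-5.05)/6960 = 7.2555e-04; σ = Eε = 92300 · 7.2555e-04 = 66.97 MPa.

67.0 MPa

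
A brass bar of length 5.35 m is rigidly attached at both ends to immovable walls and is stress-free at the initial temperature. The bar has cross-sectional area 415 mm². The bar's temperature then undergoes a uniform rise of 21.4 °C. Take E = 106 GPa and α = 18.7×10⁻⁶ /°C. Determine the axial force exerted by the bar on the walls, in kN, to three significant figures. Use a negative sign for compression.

-17.6 kN

Free thermal expansion αLΔT = 18.7e-6 · 5350 · 21.4 = 2.141 mm.
The walls impose strain ε = −(2.141)/5350 = -4.0018e-04; σ = Eε = 106000 · -4.0018e-04 = -42.42 MPa.
Wall reaction R = σ·A = -42.42·415 = -17600 N = -17.6 kN.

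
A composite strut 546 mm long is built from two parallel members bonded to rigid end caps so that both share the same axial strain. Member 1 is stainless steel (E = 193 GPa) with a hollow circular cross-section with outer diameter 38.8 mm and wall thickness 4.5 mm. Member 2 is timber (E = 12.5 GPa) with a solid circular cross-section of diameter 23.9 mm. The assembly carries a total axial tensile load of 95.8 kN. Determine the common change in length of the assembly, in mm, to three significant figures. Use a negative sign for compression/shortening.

A_1 = 484.9 mm².
A_2 = 448.6 mm².
Equal strain + equilibrium ⇒ each member carries load in proportion to AE: A₁E₁ = 93590000 N, A₂E₂ = 5608000 N, ΣAE = 99190000 N.
δ = PL/ΣAE = 95800·546/99190000 = 0.5273 mm.

0.527 mm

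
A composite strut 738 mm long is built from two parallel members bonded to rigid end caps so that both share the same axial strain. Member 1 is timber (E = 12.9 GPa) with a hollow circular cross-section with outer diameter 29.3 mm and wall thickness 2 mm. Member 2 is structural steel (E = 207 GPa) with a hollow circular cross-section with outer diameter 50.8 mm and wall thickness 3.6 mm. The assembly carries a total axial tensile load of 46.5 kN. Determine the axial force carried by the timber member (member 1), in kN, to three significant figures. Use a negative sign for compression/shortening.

0.913 kN

A_1 = 171.5 mm².
A_2 = 533.8 mm².
Equal strain + equilibrium ⇒ each member carries load in proportion to AE: A₁E₁ = 2213000 N, A₂E₂ = 110500000 N, ΣAE = 112700000 N.
F₁ = P·A₁E₁/ΣAE = 46500·2213000/112700000 = 912.9 N.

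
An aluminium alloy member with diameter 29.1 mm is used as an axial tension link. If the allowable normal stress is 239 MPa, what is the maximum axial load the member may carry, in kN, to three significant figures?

A = 665.1 mm².
P_max = σ_allow · A = 239 · 665.1 = 159000 N = 159 kN.

159 kN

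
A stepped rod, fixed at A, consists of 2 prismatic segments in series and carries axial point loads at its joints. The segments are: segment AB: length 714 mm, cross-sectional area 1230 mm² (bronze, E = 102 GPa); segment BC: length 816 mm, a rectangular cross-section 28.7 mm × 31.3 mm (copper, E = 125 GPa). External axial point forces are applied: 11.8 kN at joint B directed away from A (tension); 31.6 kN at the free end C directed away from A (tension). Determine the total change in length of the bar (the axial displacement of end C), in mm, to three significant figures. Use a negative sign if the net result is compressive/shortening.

0.477 mm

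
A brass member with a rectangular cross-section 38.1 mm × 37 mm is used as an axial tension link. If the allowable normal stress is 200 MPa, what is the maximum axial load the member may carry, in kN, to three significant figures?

A = 1410 mm².
P_max = σ_allow · A = 200 · 1410 = 281900 N = 281.9 kN.

282 kN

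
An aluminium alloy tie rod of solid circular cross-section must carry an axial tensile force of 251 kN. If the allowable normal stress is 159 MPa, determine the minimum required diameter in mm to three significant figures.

Required area A ≥ P/σ_allow = 251000/159 = 1579 mm².
For a solid circular section, d ≥ √(4A/π) = 44.83 mm.

44.8 mm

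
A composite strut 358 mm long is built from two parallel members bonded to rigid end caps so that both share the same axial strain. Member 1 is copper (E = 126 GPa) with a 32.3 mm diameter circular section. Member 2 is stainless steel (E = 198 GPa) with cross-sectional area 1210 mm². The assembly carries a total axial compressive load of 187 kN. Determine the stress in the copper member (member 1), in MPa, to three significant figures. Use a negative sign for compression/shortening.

A_1 = 819.4 mm².
Equal strain + equilibrium ⇒ each member carries load in proportion to AE: A₁E₁ = 103200000 N, A₂E₂ = 239600000 N, ΣAE = 342800000 N.
σ₁ = P·E₁/ΣAE = -187000·126000/342800000 = -68.73 MPa.

-68.7 MPa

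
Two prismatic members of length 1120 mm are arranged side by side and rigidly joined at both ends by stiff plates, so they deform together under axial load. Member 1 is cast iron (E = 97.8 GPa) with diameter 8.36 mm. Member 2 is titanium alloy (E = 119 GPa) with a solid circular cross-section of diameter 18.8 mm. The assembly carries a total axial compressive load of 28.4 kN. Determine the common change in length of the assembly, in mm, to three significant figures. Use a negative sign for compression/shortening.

-0.828 mm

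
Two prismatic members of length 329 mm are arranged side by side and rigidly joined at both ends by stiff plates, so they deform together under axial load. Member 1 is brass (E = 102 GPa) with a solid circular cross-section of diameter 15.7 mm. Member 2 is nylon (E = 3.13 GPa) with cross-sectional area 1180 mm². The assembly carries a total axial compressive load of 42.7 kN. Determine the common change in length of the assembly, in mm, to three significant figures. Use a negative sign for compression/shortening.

A_1 = 193.6 mm².
Equal strain + equilibrium ⇒ each member carries load in proportion to AE: A₁E₁ = 19750000 N, A₂E₂ = 3693000 N, ΣAE = 23440000 N.
δ = PL/ΣAE = -42700·329/23440000 = -0.5993 mm.

-0.599 mm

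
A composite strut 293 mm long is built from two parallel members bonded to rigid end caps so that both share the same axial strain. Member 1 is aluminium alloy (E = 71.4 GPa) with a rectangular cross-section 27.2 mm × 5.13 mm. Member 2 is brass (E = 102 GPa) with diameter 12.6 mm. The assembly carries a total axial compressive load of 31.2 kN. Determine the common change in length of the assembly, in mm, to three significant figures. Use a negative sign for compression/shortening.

A_1 = 139.5 mm².
A_2 = 124.7 mm².
Equal strain + equilibrium ⇒ each member carries load in proportion to AE: A₁E₁ = 9963000 N, A₂E₂ = 12720000 N, ΣAE = 22680000 N.
δ = PL/ΣAE = -31200·293/22680000 = -0.403 mm.

-0.403 mm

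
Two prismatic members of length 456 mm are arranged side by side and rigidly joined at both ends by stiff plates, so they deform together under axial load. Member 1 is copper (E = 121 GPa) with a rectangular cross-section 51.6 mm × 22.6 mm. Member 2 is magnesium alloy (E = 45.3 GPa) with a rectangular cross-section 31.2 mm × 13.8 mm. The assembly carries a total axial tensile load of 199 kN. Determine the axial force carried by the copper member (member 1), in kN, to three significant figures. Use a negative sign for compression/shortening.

A_1 = 1166 mm².
A_2 = 430.6 mm².
Equal strain + equilibrium ⇒ each member carries load in proportion to AE: A₁E₁ = 141100000 N, A₂E₂ = 19500000 N, ΣAE = 160600000 N.
F₁ = P·A₁E₁/ΣAE = 199000·141100000/160600000 = 174800 N.

175 kN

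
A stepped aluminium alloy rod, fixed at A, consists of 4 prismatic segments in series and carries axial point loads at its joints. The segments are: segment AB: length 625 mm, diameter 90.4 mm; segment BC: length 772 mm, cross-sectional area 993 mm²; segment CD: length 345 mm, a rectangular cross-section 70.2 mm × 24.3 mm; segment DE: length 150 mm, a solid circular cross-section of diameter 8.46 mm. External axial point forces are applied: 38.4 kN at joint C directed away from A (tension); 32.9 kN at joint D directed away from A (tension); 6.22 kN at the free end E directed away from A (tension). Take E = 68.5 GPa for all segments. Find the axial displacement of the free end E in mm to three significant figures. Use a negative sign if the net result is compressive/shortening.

Internal axial forces (sectioning from the free end, tension +): N_DE = 6.22 kN, N_CD = 39.12 kN, N_BC = 77.52 kN, N_AB = 77.52 kN.
A_AB = 6418 mm².
A_CD = 1706 mm².
A_DE = 56.21 mm².
δ_AB = 77520·625/(6418·68500) = 0.1102 mm
δ_BC = 77520·772/(993·68500) = 0.8798 mm
δ_CD = 39120·345/(1706·68500) = 0.1155 mm
δ_DE = 6220·150/(56.21·68500) = 0.2423 mm
δ = Σδ_i = 1.348 mm.

1.35 mm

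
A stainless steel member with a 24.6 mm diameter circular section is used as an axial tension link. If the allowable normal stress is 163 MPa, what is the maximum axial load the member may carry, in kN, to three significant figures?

77.5 kN

A = 475.3 mm².
P_max = σ_allow · A = 163 · 475.3 = 77470 N = 77.47 kN.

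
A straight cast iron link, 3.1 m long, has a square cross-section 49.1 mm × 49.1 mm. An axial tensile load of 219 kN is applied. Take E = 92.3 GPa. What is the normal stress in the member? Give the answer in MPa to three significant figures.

A = 2411 mm².
σ = N/A = 219000/2411 = 90.84 MPa.

90.8 MPa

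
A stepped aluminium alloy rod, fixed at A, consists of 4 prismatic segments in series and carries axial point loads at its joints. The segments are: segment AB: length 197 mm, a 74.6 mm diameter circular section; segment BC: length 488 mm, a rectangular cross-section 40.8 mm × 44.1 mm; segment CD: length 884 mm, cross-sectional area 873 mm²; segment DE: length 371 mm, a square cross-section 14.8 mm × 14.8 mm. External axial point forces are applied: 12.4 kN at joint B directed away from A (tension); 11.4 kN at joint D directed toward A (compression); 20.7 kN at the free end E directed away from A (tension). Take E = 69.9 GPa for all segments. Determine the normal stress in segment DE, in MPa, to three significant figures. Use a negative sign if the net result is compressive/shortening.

94.5 MPa

Internal axial forces (sectioning from the free end, tension +): N_DE = 20.7 kN, N_CD = 9.3 kN, N_BC = 9.3 kN, N_AB = 21.7 kN.
A_DE = 219 mm².
σ_DE = N_DE/A_DE = 20700/219 = 94.5 MPa.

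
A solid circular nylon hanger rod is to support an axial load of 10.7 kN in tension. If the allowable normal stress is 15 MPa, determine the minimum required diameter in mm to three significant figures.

Required area A ≥ P/σ_allow = 10700/15 = 713.3 mm².
For a solid circular section, d ≥ √(4A/π) = 30.14 mm.

30.1 mm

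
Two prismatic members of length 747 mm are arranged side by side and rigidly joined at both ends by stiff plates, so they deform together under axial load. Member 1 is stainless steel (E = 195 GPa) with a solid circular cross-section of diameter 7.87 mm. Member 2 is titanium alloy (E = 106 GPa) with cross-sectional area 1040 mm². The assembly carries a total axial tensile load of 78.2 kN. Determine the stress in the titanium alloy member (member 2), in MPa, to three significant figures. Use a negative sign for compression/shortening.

69.2 MPa

A_1 = 48.65 mm².
Equal strain + equilibrium ⇒ each member carries load in proportion to AE: A₁E₁ = 9486000 N, A₂E₂ = 110200000 N, ΣAE = 119700000 N.
σ₂ = P·E₂/ΣAE = 78200·106000/119700000 = 69.23 MPa.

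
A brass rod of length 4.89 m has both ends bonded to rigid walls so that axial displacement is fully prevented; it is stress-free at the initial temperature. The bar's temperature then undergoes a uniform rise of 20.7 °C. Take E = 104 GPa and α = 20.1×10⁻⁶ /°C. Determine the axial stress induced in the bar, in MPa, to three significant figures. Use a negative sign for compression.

Free thermal expansion αLΔT = 20.1e-6 · 4890 · 20.7 = 2.035 mm.
The walls impose strain ε = −(2.035)/4890 = -4.1607e-04; σ = Eε = 104000 · -4.1607e-04 = -43.27 MPa.

-43.3 MPa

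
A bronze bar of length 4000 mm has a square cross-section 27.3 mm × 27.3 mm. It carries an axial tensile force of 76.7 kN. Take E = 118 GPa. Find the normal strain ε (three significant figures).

8.72e-04

A = 745.3 mm².
σ = N/A = 102.9 MPa; ε = σ/E = 102.9/118000 = 8.721e-04.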